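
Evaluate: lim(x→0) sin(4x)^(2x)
This is an exponential indeterminate form.

For exponential indeterminate forms, take the natural log:
  Let L = lim(x→0) sin(4x)^(2x)
  Then ln(L) = lim(x→0) [exponent × ln(base)]
  Evaluate using L'Hôpital or standard limits, then exponentiate.
  L = 1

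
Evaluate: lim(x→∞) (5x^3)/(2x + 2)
This is an ∞/∞ indeterminate form.

Apply L'Hôpital's rule: differentiate numerator and denominator separately.
  f(x) = 5·x^3   ⇒   f'(x) = 15·x^2
  g(x) = 2·x + 2   ⇒   g'(x) = 2
  lim(x→∞) f'(x)/g'(x) = lim(x→∞) (15·x^2)/(2)
  = ∞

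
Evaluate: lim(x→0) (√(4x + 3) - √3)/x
This is a standard limit.

Factor or rationalize the expression:
  lim(x→0) (√(4x + 3) - √3)/x = 2·sqrt(3)/3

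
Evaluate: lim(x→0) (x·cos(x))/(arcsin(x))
This is a 0/0 indeterminate form.

Apply L'Hôpital's rule: differentiate numerator and denominator separately.
  f(x) = x·cos(x)   ⇒   f'(x) = -x·sin(x) + cos(x)
  g(x) = asin(x)   ⇒   g'(x) = 1/sqrt(1 - x^2)
  lim(x→0) f'(x)/g'(x) = lim(x→0) (-x·sin(x) + cos(x))/(1/sqrt(1 - x^2))
  = 1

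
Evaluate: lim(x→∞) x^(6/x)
This is an exponential indeterminate form.

For exponential indeterminate forms, take the natural log:
  Let L = lim(x→∞) x^(6/x)
  Then ln(L) = lim(x→∞) [exponent × ln(base)]
  Evaluate using L'Hôpital or standard limits, then exponentiate.
  L = 1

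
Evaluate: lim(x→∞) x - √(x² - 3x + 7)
This is an ∞-∞ indeterminate form.

Combine fractions or rationalize to convert ∞-∞ to 0/0 form:
  lim(x→∞) x - √(x² - 3x + 7) = 3/2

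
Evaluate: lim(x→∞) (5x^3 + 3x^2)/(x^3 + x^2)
This is an ∞/∞ indeterminate form.

Apply L'Hôpital's rule: differentiate numerator and denominator separately.
  f(x) = 5·x^3 + 3·x^2   ⇒   f'(x) = 15·x^2 + 6·x
  g(x) = x^3 + x^2   ⇒   g'(x) = 3·x^2 + 2·x
  lim(x→∞) f'(x)/g'(x) = lim(x→∞) (15·x^2 + 6·x)/(3·x^2 + 2·x)
  = 5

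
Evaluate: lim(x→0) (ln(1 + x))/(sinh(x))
This is a 0/0 indeterminate form.

Apply L'Hôpital's rule: differentiate numerator and denominator separately.
  f(x) = ln(x + 1)   ⇒   f'(x) = 1/(x + 1)
  g(x) = sinh(x)   ⇒   g'(x) = cosh(x)
  lim(x→0) f'(x)/g'(x) = lim(x→0) (1/(x + 1))/(cosh(x))
  = 1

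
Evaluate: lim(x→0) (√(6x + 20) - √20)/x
This is a standard limit.

Factor or rationalize the expression:
  lim(x→0) (√(6x + 20) - √20)/x = 3·sqrt(5)/10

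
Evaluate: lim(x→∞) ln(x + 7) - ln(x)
This is an ∞-∞ indeterminate form.

Combine fractions or rationalize to convert ∞-∞ to 0/0 form:
  lim(x→∞) ln(x + 7) - ln(x) = 0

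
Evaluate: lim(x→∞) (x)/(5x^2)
This is an ∞/∞ indeterminate form.

Apply L'Hôpital's rule: differentiate numerator and denominator separately.
  f(x) = x   ⇒   f'(x) = 1
  g(x) = 5·x^2   ⇒   g'(x) = 10·x
  lim(x→∞) f'(x)/g'(x) = lim(x→∞) (1)/(10·x)
  = 0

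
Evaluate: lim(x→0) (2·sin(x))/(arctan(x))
This is a 0/0 indeterminate form.

Apply L'Hôpital's rule: differentiate numerator and denominator separately.
  f(x) = 2·sin(x)   ⇒   f'(x) = 2·cos(x)
  g(x) = atan(x)   ⇒   g'(x) = 1/(x^2 + 1)
  lim(x→0) f'(x)/g'(x) = lim(x→0) (2·cos(x))/(1/(x^2 + 1))
  = 2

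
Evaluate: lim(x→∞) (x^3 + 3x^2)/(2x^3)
This is an ∞/∞ indeterminate form.

Apply L'Hôpital's rule: differentiate numerator and denominator separately.
  f(x) = x^3 + 3·x^2   ⇒   f'(x) = 3·x^2 + 6·x
  g(x) = 2·x^3   ⇒   g'(x) = 6·x^2
  lim(x→∞) f'(x)/g'(x) = lim(x→∞) (3·x^2 + 6·x)/(6·x^2)
  = 1/2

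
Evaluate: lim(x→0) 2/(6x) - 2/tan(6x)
This is an ∞-∞ indeterminate form.

Combine fractions or rationalize to convert ∞-∞ to 0/0 form:
  lim(x→0) 2/(6x) - 2/tan(6x) = 0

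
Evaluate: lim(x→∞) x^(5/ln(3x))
This is an exponential indeterminate form.

For exponential indeterminate forms, take the natural log:
  Let L = lim(x→∞) x^(5/ln(3x))
  Then ln(L) = lim(x→∞) [exponent × ln(base)]
  Evaluate using L'Hôpital or standard limits, then exponentiate.
  L = e^(5)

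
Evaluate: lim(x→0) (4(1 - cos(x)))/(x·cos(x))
This is a 0/0 indeterminate form.

Apply L'Hôpital's rule: differentiate numerator and denominator separately.
  f(x) = 4 - 4·cos(x)   ⇒   f'(x) = 4·sin(x)
  g(x) = x·cos(x)   ⇒   g'(x) = -x·sin(x) + cos(x)
  lim(x→0) f'(x)/g'(x) = lim(x→0) (4·sin(x))/(-x·sin(x) + cos(x))
  = 0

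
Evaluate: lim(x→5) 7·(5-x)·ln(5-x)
This is a 0·∞ indeterminate form.

Rewrite 0·∞ as a quotient (0/0 or ∞/∞ form), then apply L'Hôpital's rule:
  lim(x→5) 7·(5-x)·ln(5-x) = 0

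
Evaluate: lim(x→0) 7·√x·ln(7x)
This is a 0·∞ indeterminate form.

Rewrite 0·∞ as a quotient (0/0 or ∞/∞ form), then apply L'Hôpital's rule:
  lim(x→0) 7·√x·ln(7x) = 0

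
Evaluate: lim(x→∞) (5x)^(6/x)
This is an exponential indeterminate form.

For exponential indeterminate forms, take the natural log:
  Let L = lim(x→∞) (5x)^(6/x)
  Then ln(L) = lim(x→∞) [exponent × ln(base)]
  Evaluate using L'Hôpital or standard limits, then exponentiate.
  L = 1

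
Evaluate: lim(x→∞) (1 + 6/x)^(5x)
This is an exponential indeterminate form.

For exponential indeterminate forms, take the natural log:
  Let L = lim(x→∞) (1 + 6/x)^(5x)
  Then ln(L) = lim(x→∞) [exponent × ln(base)]
  Evaluate using L'Hôpital or standard limits, then exponentiate.
  L = e^(30)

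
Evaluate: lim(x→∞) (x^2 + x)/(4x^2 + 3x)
This is an ∞/∞ indeterminate form.

Apply L'Hôpital's rule: differentiate numerator and denominator separately.
  f(x) = x^2 + x   ⇒   f'(x) = 2·x + 1
  g(x) = 4·x^2 + 3·x   ⇒   g'(x) = 8·x + 3
  lim(x→∞) f'(x)/g'(x) = lim(x→∞) (2·x + 1)/(8·x + 3)
  = 1/4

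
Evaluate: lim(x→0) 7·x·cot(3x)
This is a 0·∞ indeterminate form.

Rewrite 0·∞ as a quotient (0/0 or ∞/∞ form), then apply L'Hôpital's rule:
  lim(x→0) 7·x·cot(3x) = 7/3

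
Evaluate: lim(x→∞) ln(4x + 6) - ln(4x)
This is an ∞-∞ indeterminate form.

Combine fractions or rationalize to convert ∞-∞ to 0/0 form:
  lim(x→∞) ln(4x + 6) - ln(4x) = 0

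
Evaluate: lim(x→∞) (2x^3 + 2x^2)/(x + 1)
This is an ∞/∞ indeterminate form.

Apply L'Hôpital's rule: differentiate numerator and denominator separately.
  f(x) = 2·x^3 + 2·x^2   ⇒   f'(x) = 6·x^2 + 4·x
  g(x) = x + 1   ⇒   g'(x) = 1
  lim(x→∞) f'(x)/g'(x) = lim(x→∞) (6·x^2 + 4·x)/(1)
  = ∞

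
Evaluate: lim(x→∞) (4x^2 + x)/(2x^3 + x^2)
This is an ∞/∞ indeterminate form.

Apply L'Hôpital's rule: differentiate numerator and denominator separately.
  f(x) = 4·x^2 + x   ⇒   f'(x) = 8·x + 1
  g(x) = 2·x^3 + x^2   ⇒   g'(x) = 6·x^2 + 2·x
  lim(x→∞) f'(x)/g'(x) = lim(x→∞) (8·x + 1)/(6·x^2 + 2·x)
  = 0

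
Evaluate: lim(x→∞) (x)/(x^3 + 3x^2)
This is an ∞/∞ indeterminate form.

Apply L'Hôpital's rule: differentiate numerator and denominator separately.
  f(x) = x   ⇒   f'(x) = 1
  g(x) = x^3 + 3·x^2   ⇒   g'(x) = 3·x^2 + 6·x
  lim(x→∞) f'(x)/g'(x) = lim(x→∞) (1)/(3·x^2 + 6·x)
  = 0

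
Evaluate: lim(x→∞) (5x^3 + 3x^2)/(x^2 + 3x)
This is an ∞/∞ indeterminate form.

Apply L'Hôpital's rule: differentiate numerator and denominator separately.
  f(x) = 5·x^3 + 3·x^2   ⇒   f'(x) = 15·x^2 + 6·x
  g(x) = x^2 + 3·x   ⇒   g'(x) = 2·x + 3
  lim(x→∞) f'(x)/g'(x) = lim(x→∞) (15·x^2 + 6·x)/(2·x + 3)
  = ∞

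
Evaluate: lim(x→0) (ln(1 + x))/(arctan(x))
This is a 0/0 indeterminate form.

Apply L'Hôpital's rule: differentiate numerator and denominator separately.
  f(x) = ln(x + 1)   ⇒   f'(x) = 1/(x + 1)
  g(x) = atan(x)   ⇒   g'(x) = 1/(x^2 + 1)
  lim(x→0) f'(x)/g'(x) = lim(x→0) (1/(x + 1))/(1/(x^2 + 1))
  = 1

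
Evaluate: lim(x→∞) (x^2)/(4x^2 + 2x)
This is an ∞/∞ indeterminate form.

Apply L'Hôpital's rule: differentiate numerator and denominator separately.
  f(x) = x^2   ⇒   f'(x) = 2·x
  g(x) = 4·x^2 + 2·x   ⇒   g'(x) = 8·x + 2
  lim(x→∞) f'(x)/g'(x) = lim(x→∞) (2·x)/(8·x + 2)
  = 1/4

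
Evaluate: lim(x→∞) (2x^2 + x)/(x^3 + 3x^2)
This is an ∞/∞ indeterminate form.

Apply L'Hôpital's rule: differentiate numerator and denominator separately.
  f(x) = 2·x^2 + x   ⇒   f'(x) = 4·x + 1
  g(x) = x^3 + 3·x^2   ⇒   g'(x) = 3·x^2 + 6·x
  lim(x→∞) f'(x)/g'(x) = lim(x→∞) (4·x + 1)/(3·x^2 + 6·x)
  = 0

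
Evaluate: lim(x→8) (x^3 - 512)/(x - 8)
This is a standard limit.

Factor or rationalize the expression:
  lim(x→8) (x^3 - 512)/(x - 8) = 192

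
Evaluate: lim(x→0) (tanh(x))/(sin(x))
This is a 0/0 indeterminate form.

Apply L'Hôpital's rule: differentiate numerator and denominator separately.
  f(x) = tanh(x)   ⇒   f'(x) = 1 - tanh(x)^2
  g(x) = sin(x)   ⇒   g'(x) = cos(x)
  lim(x→0) f'(x)/g'(x) = lim(x→0) (1 - tanh(x)^2)/(cos(x))
  = 1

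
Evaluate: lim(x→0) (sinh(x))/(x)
This is a 0/0 indeterminate form.

Apply L'Hôpital's rule: differentiate numerator and denominator separately.
  f(x) = sinh(x)   ⇒   f'(x) = cosh(x)
  g(x) = x   ⇒   g'(x) = 1
  lim(x→0) f'(x)/g'(x) = lim(x→0) (cosh(x))/(1)
  = 1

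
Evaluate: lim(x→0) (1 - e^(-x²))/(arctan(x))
This is a 0/0 indeterminate form.

Apply L'Hôpital's rule: differentiate numerator and denominator separately.
  f(x) = 1 - e^(-x^2)   ⇒   f'(x) = 2·x·e^(-x^2)
  g(x) = atan(x)   ⇒   g'(x) = 1/(x^2 + 1)
  lim(x→0) f'(x)/g'(x) = lim(x→0) (2·x·e^(-x^2))/(1/(x^2 + 1))
  = 0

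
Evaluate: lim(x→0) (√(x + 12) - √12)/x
This is a standard limit.

Factor or rationalize the expression:
  lim(x→0) (√(x + 12) - √12)/x = sqrt(3)/12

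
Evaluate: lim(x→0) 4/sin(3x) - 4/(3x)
This is an ∞-∞ indeterminate form.

Combine fractions or rationalize to convert ∞-∞ to 0/0 form:
  lim(x→0) 4/sin(3x) - 4/(3x) = 0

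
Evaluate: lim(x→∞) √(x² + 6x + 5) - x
This is an ∞-∞ indeterminate form.

Combine fractions or rationalize to convert ∞-∞ to 0/0 form:
  lim(x→∞) √(x² + 6x + 5) - x = 3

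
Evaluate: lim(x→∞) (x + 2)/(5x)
This is an ∞/∞ indeterminate form.

Apply L'Hôpital's rule: differentiate numerator and denominator separately.
  f(x) = x + 2   ⇒   f'(x) = 1
  g(x) = 5·x   ⇒   g'(x) = 5
  lim(x→∞) f'(x)/g'(x) = lim(x→∞) (1)/(5)
  = 1/5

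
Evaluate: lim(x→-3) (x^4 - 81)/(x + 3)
This is a standard limit.

Factor or rationalize the expression:
  lim(x→-3) (x^4 - 81)/(x + 3) = -108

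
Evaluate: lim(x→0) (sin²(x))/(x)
This is a 0/0 indeterminate form.

Apply L'Hôpital's rule: differentiate numerator and denominator separately.
  f(x) = sin(x)^2   ⇒   f'(x) = 2·sin(x)·cos(x)
  g(x) = x   ⇒   g'(x) = 1
  lim(x→0) f'(x)/g'(x) = lim(x→0) (2·sin(x)·cos(x))/(1)
  = 0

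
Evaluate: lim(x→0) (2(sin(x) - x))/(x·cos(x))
This is a 0/0 indeterminate form.

Apply L'Hôpital's rule: differentiate numerator and denominator separately.
  f(x) = -2·x + 2·sin(x)   ⇒   f'(x) = 2·cos(x) - 2
  g(x) = x·cos(x)   ⇒   g'(x) = -x·sin(x) + cos(x)
  lim(x→0) f'(x)/g'(x) = lim(x→0) (2·cos(x) - 2)/(-x·sin(x) + cos(x))
  = 0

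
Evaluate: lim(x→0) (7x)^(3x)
This is an exponential indeterminate form.

For exponential indeterminate forms, take the natural log:
  Let L = lim(x→0) (7x)^(3x)
  Then ln(L) = lim(x→0) [exponent × ln(base)]
  Evaluate using L'Hôpital or standard limits, then exponentiate.
  L = 1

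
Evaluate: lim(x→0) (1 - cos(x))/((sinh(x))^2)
This is a 0/0 indeterminate form.

Apply L'Hôpital's rule: differentiate numerator and denominator separately.
  f(x) = 1 - cos(x)   ⇒   f'(x) = sin(x)
  g(x) = sinh(x)^2   ⇒   g'(x) = 2·sinh(x)·cosh(x)
  lim(x→0) f'(x)/g'(x) = lim(x→0) (sin(x))/(2·sinh(x)·cosh(x))
  = 1/2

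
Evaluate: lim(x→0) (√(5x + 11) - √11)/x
This is a standard limit.

Factor or rationalize the expression:
  lim(x→0) (√(5x + 11) - √11)/x = 5·sqrt(11)/22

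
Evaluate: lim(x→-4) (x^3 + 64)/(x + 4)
This is a standard limit.

Factor or rationalize the expression:
  lim(x→-4) (x^3 + 64)/(x + 4) = 48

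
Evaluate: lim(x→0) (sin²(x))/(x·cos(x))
This is a 0/0 indeterminate form.

Apply L'Hôpital's rule: differentiate numerator and denominator separately.
  f(x) = sin(x)^2   ⇒   f'(x) = 2·sin(x)·cos(x)
  g(x) = x·cos(x)   ⇒   g'(x) = -x·sin(x) + cos(x)
  lim(x→0) f'(x)/g'(x) = lim(x→0) (2·sin(x)·cos(x))/(-x·sin(x) + cos(x))
  = 0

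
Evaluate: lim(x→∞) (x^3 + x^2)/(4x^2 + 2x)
This is an ∞/∞ indeterminate form.

Apply L'Hôpital's rule: differentiate numerator and denominator separately.
  f(x) = x^3 + x^2   ⇒   f'(x) = 3·x^2 + 2·x
  g(x) = 4·x^2 + 2·x   ⇒   g'(x) = 8·x + 2
  lim(x→∞) f'(x)/g'(x) = lim(x→∞) (3·x^2 + 2·x)/(8·x + 2)
  = ∞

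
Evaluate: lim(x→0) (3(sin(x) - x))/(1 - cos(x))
This is a 0/0 indeterminate form.

Apply L'Hôpital's rule: differentiate numerator and denominator separately.
  f(x) = -3·x + 3·sin(x)   ⇒   f'(x) = 3·cos(x) - 3
  g(x) = 1 - cos(x)   ⇒   g'(x) = sin(x)
  lim(x→0) f'(x)/g'(x) = lim(x→0) (3·cos(x) - 3)/(sin(x))
  = 0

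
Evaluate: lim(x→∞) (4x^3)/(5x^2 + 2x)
This is an ∞/∞ indeterminate form.

Apply L'Hôpital's rule: differentiate numerator and denominator separately.
  f(x) = 4·x^3   ⇒   f'(x) = 12·x^2
  g(x) = 5·x^2 + 2·x   ⇒   g'(x) = 10·x + 2
  lim(x→∞) f'(x)/g'(x) = lim(x→∞) (12·x^2)/(10·x + 2)
  = ∞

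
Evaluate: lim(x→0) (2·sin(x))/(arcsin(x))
This is a 0/0 indeterminate form.

Apply L'Hôpital's rule: differentiate numerator and denominator separately.
  f(x) = 2·sin(x)   ⇒   f'(x) = 2·cos(x)
  g(x) = asin(x)   ⇒   g'(x) = 1/sqrt(1 - x^2)
  lim(x→0) f'(x)/g'(x) = lim(x→0) (2·cos(x))/(1/sqrt(1 - x^2))
  = 2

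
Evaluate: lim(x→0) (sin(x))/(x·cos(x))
This is a 0/0 indeterminate form.

Apply L'Hôpital's rule: differentiate numerator and denominator separately.
  f(x) = sin(x)   ⇒   f'(x) = cos(x)
  g(x) = x·cos(x)   ⇒   g'(x) = -x·sin(x) + cos(x)
  lim(x→0) f'(x)/g'(x) = lim(x→0) (cos(x))/(-x·sin(x) + cos(x))
  = 1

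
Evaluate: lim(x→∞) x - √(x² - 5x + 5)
This is an ∞-∞ indeterminate form.

Combine fractions or rationalize to convert ∞-∞ to 0/0 form:
  lim(x→∞) x - √(x² - 5x + 5) = 5/2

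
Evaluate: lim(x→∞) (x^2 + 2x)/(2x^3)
This is an ∞/∞ indeterminate form.

Apply L'Hôpital's rule: differentiate numerator and denominator separately.
  f(x) = x^2 + 2·x   ⇒   f'(x) = 2·x + 2
  g(x) = 2·x^3   ⇒   g'(x) = 6·x^2
  lim(x→∞) f'(x)/g'(x) = lim(x→∞) (2·x + 2)/(6·x^2)
  = 0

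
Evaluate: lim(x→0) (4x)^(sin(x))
This is an exponential indeterminate form.

For exponential indeterminate forms, take the natural log:
  Let L = lim(x→0) (4x)^(sin(x))
  Then ln(L) = lim(x→0) [exponent × ln(base)]
  Evaluate using L'Hôpital or standard limits, then exponentiate.
  L = 1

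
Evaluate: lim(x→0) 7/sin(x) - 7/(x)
This is an ∞-∞ indeterminate form.

Combine fractions or rationalize to convert ∞-∞ to 0/0 form:
  lim(x→0) 7/sin(x) - 7/(x) = 0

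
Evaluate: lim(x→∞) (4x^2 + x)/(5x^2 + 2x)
This is an ∞/∞ indeterminate form.

Apply L'Hôpital's rule: differentiate numerator and denominator separately.
  f(x) = 4·x^2 + x   ⇒   f'(x) = 8·x + 1
  g(x) = 5·x^2 + 2·x   ⇒   g'(x) = 10·x + 2
  lim(x→∞) f'(x)/g'(x) = lim(x→∞) (8·x + 1)/(10·x + 2)
  = 4/5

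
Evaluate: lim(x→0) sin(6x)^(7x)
This is an exponential indeterminate form.

For exponential indeterminate forms, take the natural log:
  Let L = lim(x→0) sin(6x)^(7x)
  Then ln(L) = lim(x→0) [exponent × ln(base)]
  Evaluate using L'Hôpital or standard limits, then exponentiate.
  L = 1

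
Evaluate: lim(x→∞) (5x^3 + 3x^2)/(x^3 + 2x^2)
This is an ∞/∞ indeterminate form.

Apply L'Hôpital's rule: differentiate numerator and denominator separately.
  f(x) = 5·x^3 + 3·x^2   ⇒   f'(x) = 15·x^2 + 6·x
  g(x) = x^3 + 2·x^2   ⇒   g'(x) = 3·x^2 + 4·x
  lim(x→∞) f'(x)/g'(x) = lim(x→∞) (15·x^2 + 6·x)/(3·x^2 + 4·x)
  = 5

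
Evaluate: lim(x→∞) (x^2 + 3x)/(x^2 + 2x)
This is an ∞/∞ indeterminate form.

Apply L'Hôpital's rule: differentiate numerator and denominator separately.
  f(x) = x^2 + 3·x   ⇒   f'(x) = 2·x + 3
  g(x) = x^2 + 2·x   ⇒   g'(x) = 2·x + 2
  lim(x→∞) f'(x)/g'(x) = lim(x→∞) (2·x + 3)/(2·x + 2)
  = 1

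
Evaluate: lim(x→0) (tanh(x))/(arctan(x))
This is a 0/0 indeterminate form.

Apply L'Hôpital's rule: differentiate numerator and denominator separately.
  f(x) = tanh(x)   ⇒   f'(x) = 1 - tanh(x)^2
  g(x) = atan(x)   ⇒   g'(x) = 1/(x^2 + 1)
  lim(x→0) f'(x)/g'(x) = lim(x→0) (1 - tanh(x)^2)/(1/(x^2 + 1))
  = 1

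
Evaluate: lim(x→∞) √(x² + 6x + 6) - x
This is an ∞-∞ indeterminate form.

Combine fractions or rationalize to convert ∞-∞ to 0/0 form:
  lim(x→∞) √(x² + 6x + 6) - x = 3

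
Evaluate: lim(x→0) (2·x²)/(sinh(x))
This is a 0/0 indeterminate form.

Apply L'Hôpital's rule: differentiate numerator and denominator separately.
  f(x) = 2·x^2   ⇒   f'(x) = 4·x
  g(x) = sinh(x)   ⇒   g'(x) = cosh(x)
  lim(x→0) f'(x)/g'(x) = lim(x→0) (4·x)/(cosh(x))
  = 0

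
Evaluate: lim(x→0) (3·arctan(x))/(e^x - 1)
This is a 0/0 indeterminate form.

Apply L'Hôpital's rule: differentiate numerator and denominator separately.
  f(x) = 3·atan(x)   ⇒   f'(x) = 3/(x^2 + 1)
  g(x) = e^(x) - 1   ⇒   g'(x) = e^(x)
  lim(x→0) f'(x)/g'(x) = lim(x→0) (3/(x^2 + 1))/(e^(x))
  = 3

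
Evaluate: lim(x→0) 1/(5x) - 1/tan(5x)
This is an ∞-∞ indeterminate form.

Combine fractions or rationalize to convert ∞-∞ to 0/0 form:
  lim(x→0) 1/(5x) - 1/tan(5x) = 0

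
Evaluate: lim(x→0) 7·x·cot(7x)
This is a 0·∞ indeterminate form.

Rewrite 0·∞ as a quotient (0/0 or ∞/∞ form), then apply L'Hôpital's rule:
  lim(x→0) 7·x·cot(7x) = 1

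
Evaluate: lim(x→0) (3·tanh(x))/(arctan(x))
This is a 0/0 indeterminate form.

Apply L'Hôpital's rule: differentiate numerator and denominator separately.
  f(x) = 3·tanh(x)   ⇒   f'(x) = 3 - 3·tanh(x)^2
  g(x) = atan(x)   ⇒   g'(x) = 1/(x^2 + 1)
  lim(x→0) f'(x)/g'(x) = lim(x→0) (3 - 3·tanh(x)^2)/(1/(x^2 + 1))
  = 3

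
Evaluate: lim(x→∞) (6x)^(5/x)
This is an exponential indeterminate form.

For exponential indeterminate forms, take the natural log:
  Let L = lim(x→∞) (6x)^(5/x)
  Then ln(L) = lim(x→∞) [exponent × ln(base)]
  Evaluate using L'Hôpital or standard limits, then exponentiate.
  L = 1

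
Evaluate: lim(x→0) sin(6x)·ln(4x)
This is a 0·∞ indeterminate form.

Rewrite 0·∞ as a quotient (0/0 or ∞/∞ form), then apply L'Hôpital's rule:
  lim(x→0) sin(6x)·ln(4x) = 0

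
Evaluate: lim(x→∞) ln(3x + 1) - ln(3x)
This is an ∞-∞ indeterminate form.

Combine fractions or rationalize to convert ∞-∞ to 0/0 form:
  lim(x→∞) ln(3x + 1) - ln(3x) = 0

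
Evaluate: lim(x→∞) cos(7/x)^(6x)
This is an exponential indeterminate form.

For exponential indeterminate forms, take the natural log:
  Let L = lim(x→∞) cos(7/x)^(6x)
  Then ln(L) = lim(x→∞) [exponent × ln(base)]
  Evaluate using L'Hôpital or standard limits, then exponentiate.
  L = 1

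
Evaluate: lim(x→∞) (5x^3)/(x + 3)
This is an ∞/∞ indeterminate form.

Apply L'Hôpital's rule: differentiate numerator and denominator separately.
  f(x) = 5·x^3   ⇒   f'(x) = 15·x^2
  g(x) = x + 3   ⇒   g'(x) = 1
  lim(x→∞) f'(x)/g'(x) = lim(x→∞) (15·x^2)/(1)
  = ∞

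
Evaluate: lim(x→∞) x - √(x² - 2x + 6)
This is an ∞-∞ indeterminate form.

Combine fractions or rationalize to convert ∞-∞ to 0/0 form:
  lim(x→∞) x - √(x² - 2x + 6) = 1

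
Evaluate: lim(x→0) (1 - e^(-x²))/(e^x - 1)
This is a 0/0 indeterminate form.

Apply L'Hôpital's rule: differentiate numerator and denominator separately.
  f(x) = 1 - e^(-x^2)   ⇒   f'(x) = 2·x·e^(-x^2)
  g(x) = e^(x) - 1   ⇒   g'(x) = e^(x)
  lim(x→0) f'(x)/g'(x) = lim(x→0) (2·x·e^(-x^2))/(e^(x))
  = 0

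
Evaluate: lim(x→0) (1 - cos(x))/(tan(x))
This is a 0/0 indeterminate form.

Apply L'Hôpital's rule: differentiate numerator and denominator separately.
  f(x) = 1 - cos(x)   ⇒   f'(x) = sin(x)
  g(x) = tan(x)   ⇒   g'(x) = tan(x)^2 + 1
  lim(x→0) f'(x)/g'(x) = lim(x→0) (sin(x))/(tan(x)^2 + 1)
  = 0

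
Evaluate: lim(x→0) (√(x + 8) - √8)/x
This is a standard limit.

Factor or rationalize the expression:
  lim(x→0) (√(x + 8) - √8)/x = sqrt(2)/8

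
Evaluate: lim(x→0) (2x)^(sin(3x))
This is an exponential indeterminate form.

For exponential indeterminate forms, take the natural log:
  Let L = lim(x→0) (2x)^(sin(3x))
  Then ln(L) = lim(x→0) [exponent × ln(base)]
  Evaluate using L'Hôpital or standard limits, then exponentiate.
  L = 1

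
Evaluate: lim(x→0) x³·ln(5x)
This is a 0·∞ indeterminate form.

Rewrite 0·∞ as a quotient (0/0 or ∞/∞ form), then apply L'Hôpital's rule:
  lim(x→0) x³·ln(5x) = 0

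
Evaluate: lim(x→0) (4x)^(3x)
This is an exponential indeterminate form.

For exponential indeterminate forms, take the natural log:
  Let L = lim(x→0) (4x)^(3x)
  Then ln(L) = lim(x→0) [exponent × ln(base)]
  Evaluate using L'Hôpital or standard limits, then exponentiate.
  L = 1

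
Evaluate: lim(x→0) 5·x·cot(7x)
This is a 0·∞ indeterminate form.

Rewrite 0·∞ as a quotient (0/0 or ∞/∞ form), then apply L'Hôpital's rule:
  lim(x→0) 5·x·cot(7x) = 5/7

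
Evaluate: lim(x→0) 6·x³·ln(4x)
This is a 0·∞ indeterminate form.

Rewrite 0·∞ as a quotient (0/0 or ∞/∞ form), then apply L'Hôpital's rule:
  lim(x→0) 6·x³·ln(4x) = 0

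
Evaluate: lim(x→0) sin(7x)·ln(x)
This is a 0·∞ indeterminate form.

Rewrite 0·∞ as a quotient (0/0 or ∞/∞ form), then apply L'Hôpital's rule:
  lim(x→0) sin(7x)·ln(x) = 0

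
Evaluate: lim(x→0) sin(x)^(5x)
This is an exponential indeterminate form.

For exponential indeterminate forms, take the natural log:
  Let L = lim(x→0) sin(x)^(5x)
  Then ln(L) = lim(x→0) [exponent × ln(base)]
  Evaluate using L'Hôpital or standard limits, then exponentiate.
  L = 1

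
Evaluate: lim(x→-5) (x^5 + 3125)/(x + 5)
This is a standard limit.

Factor or rationalize the expression:
  lim(x→-5) (x^5 + 3125)/(x + 5) = 3125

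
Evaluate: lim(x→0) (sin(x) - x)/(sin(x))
This is a 0/0 indeterminate form.

Apply L'Hôpital's rule: differentiate numerator and denominator separately.
  f(x) = -x + sin(x)   ⇒   f'(x) = cos(x) - 1
  g(x) = sin(x)   ⇒   g'(x) = cos(x)
  lim(x→0) f'(x)/g'(x) = lim(x→0) (cos(x) - 1)/(cos(x))
  = 0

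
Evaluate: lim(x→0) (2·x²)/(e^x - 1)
This is a 0/0 indeterminate form.

Apply L'Hôpital's rule: differentiate numerator and denominator separately.
  f(x) = 2·x^2   ⇒   f'(x) = 4·x
  g(x) = e^(x) - 1   ⇒   g'(x) = e^(x)
  lim(x→0) f'(x)/g'(x) = lim(x→0) (4·x)/(e^(x))
  = 0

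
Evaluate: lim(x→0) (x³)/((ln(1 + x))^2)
This is a 0/0 indeterminate form.

Apply L'Hôpital's rule: differentiate numerator and denominator separately.
  f(x) = x^3   ⇒   f'(x) = 3·x^2
  g(x) = ln(x + 1)^2   ⇒   g'(x) = 2·ln(x + 1)/(x + 1)
  lim(x→0) f'(x)/g'(x) = lim(x→0) (3·x^2)/(2·ln(x + 1)/(x + 1))
  = 0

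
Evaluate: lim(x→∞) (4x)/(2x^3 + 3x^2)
This is an ∞/∞ indeterminate form.

Apply L'Hôpital's rule: differentiate numerator and denominator separately.
  f(x) = 4·x   ⇒   f'(x) = 4
  g(x) = 2·x^3 + 3·x^2   ⇒   g'(x) = 6·x^2 + 6·x
  lim(x→∞) f'(x)/g'(x) = lim(x→∞) (4)/(6·x^2 + 6·x)
  = 0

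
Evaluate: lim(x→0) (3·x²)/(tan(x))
This is a 0/0 indeterminate form.

Apply L'Hôpital's rule: differentiate numerator and denominator separately.
  f(x) = 3·x^2   ⇒   f'(x) = 6·x
  g(x) = tan(x)   ⇒   g'(x) = tan(x)^2 + 1
  lim(x→0) f'(x)/g'(x) = lim(x→0) (6·x)/(tan(x)^2 + 1)
  = 0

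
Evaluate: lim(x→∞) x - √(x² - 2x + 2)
This is an ∞-∞ indeterminate form.

Combine fractions or rationalize to convert ∞-∞ to 0/0 form:
  lim(x→∞) x - √(x² - 2x + 2) = 1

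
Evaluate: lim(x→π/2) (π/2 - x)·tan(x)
This is a 0·∞ indeterminate form.

Rewrite 0·∞ as a quotient (0/0 or ∞/∞ form), then apply L'Hôpital's rule:
  lim(x→π/2) (π/2 - x)·tan(x) = 1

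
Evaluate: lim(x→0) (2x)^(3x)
This is an exponential indeterminate form.

For exponential indeterminate forms, take the natural log:
  Let L = lim(x→0) (2x)^(3x)
  Then ln(L) = lim(x→0) [exponent × ln(base)]
  Evaluate using L'Hôpital or standard limits, then exponentiate.
  L = 1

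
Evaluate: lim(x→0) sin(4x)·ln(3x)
This is a 0·∞ indeterminate form.

Rewrite 0·∞ as a quotient (0/0 or ∞/∞ form), then apply L'Hôpital's rule:
  lim(x→0) sin(4x)·ln(3x) = 0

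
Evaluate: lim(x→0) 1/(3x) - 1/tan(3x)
This is an ∞-∞ indeterminate form.

Combine fractions or rationalize to convert ∞-∞ to 0/0 form:
  lim(x→0) 1/(3x) - 1/tan(3x) = 0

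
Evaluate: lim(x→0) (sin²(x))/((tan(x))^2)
This is a 0/0 indeterminate form.

Apply L'Hôpital's rule: differentiate numerator and denominator separately.
  f(x) = sin(x)^2   ⇒   f'(x) = 2·sin(x)·cos(x)
  g(x) = tan(x)^2   ⇒   g'(x) = (2·tan(x)^2 + 2)·tan(x)
  lim(x→0) f'(x)/g'(x) = lim(x→0) (2·sin(x)·cos(x))/((2·tan(x)^2 + 2)·tan(x))
  = 1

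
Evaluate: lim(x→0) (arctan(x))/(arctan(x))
This is a 0/0 indeterminate form.

Apply L'Hôpital's rule: differentiate numerator and denominator separately.
  f(x) = atan(x)   ⇒   f'(x) = 1/(x^2 + 1)
  g(x) = atan(x)   ⇒   g'(x) = 1/(x^2 + 1)
  lim(x→0) f'(x)/g'(x) = lim(x→0) (1/(x^2 + 1))/(1/(x^2 + 1))
  = 1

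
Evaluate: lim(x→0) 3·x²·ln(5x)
This is a 0·∞ indeterminate form.

Rewrite 0·∞ as a quotient (0/0 or ∞/∞ form), then apply L'Hôpital's rule:
  lim(x→0) 3·x²·ln(5x) = 0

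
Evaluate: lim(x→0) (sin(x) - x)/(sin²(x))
This is a 0/0 indeterminate form.

Apply L'Hôpital's rule: differentiate numerator and denominator separately.
  f(x) = -x + sin(x)   ⇒   f'(x) = cos(x) - 1
  g(x) = sin(x)^2   ⇒   g'(x) = 2·sin(x)·cos(x)
  lim(x→0) f'(x)/g'(x) = lim(x→0) (cos(x) - 1)/(2·sin(x)·cos(x))
  = 0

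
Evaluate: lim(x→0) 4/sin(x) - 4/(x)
This is an ∞-∞ indeterminate form.

Combine fractions or rationalize to convert ∞-∞ to 0/0 form:
  lim(x→0) 4/sin(x) - 4/(x) = 0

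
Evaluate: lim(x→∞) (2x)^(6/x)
This is an exponential indeterminate form.

For exponential indeterminate forms, take the natural log:
  Let L = lim(x→∞) (2x)^(6/x)
  Then ln(L) = lim(x→∞) [exponent × ln(base)]
  Evaluate using L'Hôpital or standard limits, then exponentiate.
  L = 1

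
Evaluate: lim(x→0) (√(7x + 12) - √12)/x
This is a standard limit.

Factor or rationalize the expression:
  lim(x→0) (√(7x + 12) - √12)/x = 7·sqrt(3)/12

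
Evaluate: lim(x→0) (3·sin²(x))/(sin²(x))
This is a 0/0 indeterminate form.

Apply L'Hôpital's rule: differentiate numerator and denominator separately.
  f(x) = 3·sin(x)^2   ⇒   f'(x) = 6·sin(x)·cos(x)
  g(x) = sin(x)^2   ⇒   g'(x) = 2·sin(x)·cos(x)
  lim(x→0) f'(x)/g'(x) = lim(x→0) (6·sin(x)·cos(x))/(2·sin(x)·cos(x))
  = 3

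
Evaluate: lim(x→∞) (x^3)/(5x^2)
This is an ∞/∞ indeterminate form.

Apply L'Hôpital's rule: differentiate numerator and denominator separately.
  f(x) = x^3   ⇒   f'(x) = 3·x^2
  g(x) = 5·x^2   ⇒   g'(x) = 10·x
  lim(x→∞) f'(x)/g'(x) = lim(x→∞) (3·x^2)/(10·x)
  = ∞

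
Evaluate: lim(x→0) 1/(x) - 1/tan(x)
This is an ∞-∞ indeterminate form.

Combine fractions or rationalize to convert ∞-∞ to 0/0 form:
  lim(x→0) 1/(x) - 1/tan(x) = 0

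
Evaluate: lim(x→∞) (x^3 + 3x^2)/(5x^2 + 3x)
This is an ∞/∞ indeterminate form.

Apply L'Hôpital's rule: differentiate numerator and denominator separately.
  f(x) = x^3 + 3·x^2   ⇒   f'(x) = 3·x^2 + 6·x
  g(x) = 5·x^2 + 3·x   ⇒   g'(x) = 10·x + 3
  lim(x→∞) f'(x)/g'(x) = lim(x→∞) (3·x^2 + 6·x)/(10·x + 3)
  = ∞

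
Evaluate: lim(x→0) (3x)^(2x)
This is an exponential indeterminate form.

For exponential indeterminate forms, take the natural log:
  Let L = lim(x→0) (3x)^(2x)
  Then ln(L) = lim(x→0) [exponent × ln(base)]
  Evaluate using L'Hôpital or standard limits, then exponentiate.
  L = 1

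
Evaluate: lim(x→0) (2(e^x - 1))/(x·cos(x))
This is a 0/0 indeterminate form.

Apply L'Hôpital's rule: differentiate numerator and denominator separately.
  f(x) = 2·e^(x) - 2   ⇒   f'(x) = 2·e^(x)
  g(x) = x·cos(x)   ⇒   g'(x) = -x·sin(x) + cos(x)
  lim(x→0) f'(x)/g'(x) = lim(x→0) (2·e^(x))/(-x·sin(x) + cos(x))
  = 2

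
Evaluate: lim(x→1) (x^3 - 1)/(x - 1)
This is a standard limit.

Factor or rationalize the expression:
  lim(x→1) (x^3 - 1)/(x - 1) = 3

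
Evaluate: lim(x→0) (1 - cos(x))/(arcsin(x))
This is a 0/0 indeterminate form.

Apply L'Hôpital's rule: differentiate numerator and denominator separately.
  f(x) = 1 - cos(x)   ⇒   f'(x) = sin(x)
  g(x) = asin(x)   ⇒   g'(x) = 1/sqrt(1 - x^2)
  lim(x→0) f'(x)/g'(x) = lim(x→0) (sin(x))/(1/sqrt(1 - x^2))
  = 0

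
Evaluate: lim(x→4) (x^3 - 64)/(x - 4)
This is a standard limit.

Factor or rationalize the expression:
  lim(x→4) (x^3 - 64)/(x - 4) = 48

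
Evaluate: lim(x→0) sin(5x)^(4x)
This is an exponential indeterminate form.

For exponential indeterminate forms, take the natural log:
  Let L = lim(x→0) sin(5x)^(4x)
  Then ln(L) = lim(x→0) [exponent × ln(base)]
  Evaluate using L'Hôpital or standard limits, then exponentiate.
  L = 1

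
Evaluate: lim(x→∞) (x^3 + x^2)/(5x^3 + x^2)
This is an ∞/∞ indeterminate form.

Apply L'Hôpital's rule: differentiate numerator and denominator separately.
  f(x) = x^3 + x^2   ⇒   f'(x) = 3·x^2 + 2·x
  g(x) = 5·x^3 + x^2   ⇒   g'(x) = 15·x^2 + 2·x
  lim(x→∞) f'(x)/g'(x) = lim(x→∞) (3·x^2 + 2·x)/(15·x^2 + 2·x)
  = 1/5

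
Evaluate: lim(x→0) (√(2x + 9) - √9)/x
This is a standard limit.

Factor or rationalize the expression:
  lim(x→0) (√(2x + 9) - √9)/x = 1/3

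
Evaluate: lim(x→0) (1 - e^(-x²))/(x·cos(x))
This is a 0/0 indeterminate form.

Apply L'Hôpital's rule: differentiate numerator and denominator separately.
  f(x) = 1 - e^(-x^2)   ⇒   f'(x) = 2·x·e^(-x^2)
  g(x) = x·cos(x)   ⇒   g'(x) = -x·sin(x) + cos(x)
  lim(x→0) f'(x)/g'(x) = lim(x→0) (2·x·e^(-x^2))/(-x·sin(x) + cos(x))
  = 0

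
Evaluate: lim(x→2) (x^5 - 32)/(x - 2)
This is a standard limit.

Factor or rationalize the expression:
  lim(x→2) (x^5 - 32)/(x - 2) = 80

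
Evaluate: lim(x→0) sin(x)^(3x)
This is an exponential indeterminate form.

For exponential indeterminate forms, take the natural log:
  Let L = lim(x→0) sin(x)^(3x)
  Then ln(L) = lim(x→0) [exponent × ln(base)]
  Evaluate using L'Hôpital or standard limits, then exponentiate.
  L = 1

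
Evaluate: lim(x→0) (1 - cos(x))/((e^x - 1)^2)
This is a 0/0 indeterminate form.

Apply L'Hôpital's rule: differentiate numerator and denominator separately.
  f(x) = 1 - cos(x)   ⇒   f'(x) = sin(x)
  g(x) = (e^(x) - 1)^2   ⇒   g'(x) = 2·(e^(x) - 1)·e^(x)
  lim(x→0) f'(x)/g'(x) = lim(x→0) (sin(x))/(2·(e^(x) - 1)·e^(x))
  = 1/2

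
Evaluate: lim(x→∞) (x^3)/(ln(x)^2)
This is an ∞/∞ indeterminate form.

Apply L'Hôpital's rule: differentiate numerator and denominator separately.
  f(x) = x^3   ⇒   f'(x) = 3·x^2
  g(x) = ln(x)^2   ⇒   g'(x) = 2·ln(x)/x
  lim(x→∞) f'(x)/g'(x) = lim(x→∞) (3·x^2)/(2·ln(x)/x)
  = ∞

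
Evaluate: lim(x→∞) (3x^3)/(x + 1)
This is an ∞/∞ indeterminate form.

Apply L'Hôpital's rule: differentiate numerator and denominator separately.
  f(x) = 3·x^3   ⇒   f'(x) = 9·x^2
  g(x) = x + 1   ⇒   g'(x) = 1
  lim(x→∞) f'(x)/g'(x) = lim(x→∞) (9·x^2)/(1)
  = ∞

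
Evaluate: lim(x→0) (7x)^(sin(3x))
This is an exponential indeterminate form.

For exponential indeterminate forms, take the natural log:
  Let L = lim(x→0) (7x)^(sin(3x))
  Then ln(L) = lim(x→0) [exponent × ln(base)]
  Evaluate using L'Hôpital or standard limits, then exponentiate.
  L = 1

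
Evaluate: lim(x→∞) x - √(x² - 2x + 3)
This is an ∞-∞ indeterminate form.

Combine fractions or rationalize to convert ∞-∞ to 0/0 form:
  lim(x→∞) x - √(x² - 2x + 3) = 1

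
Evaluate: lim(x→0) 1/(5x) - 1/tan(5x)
This is an ∞-∞ indeterminate form.

Combine fractions or rationalize to convert ∞-∞ to 0/0 form:
  lim(x→0) 1/(5x) - 1/tan(5x) = 0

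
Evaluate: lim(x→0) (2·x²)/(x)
This is a 0/0 indeterminate form.

Apply L'Hôpital's rule: differentiate numerator and denominator separately.
  f(x) = 2·x^2   ⇒   f'(x) = 4·x
  g(x) = x   ⇒   g'(x) = 1
  lim(x→0) f'(x)/g'(x) = lim(x→0) (4·x)/(1)
  = 0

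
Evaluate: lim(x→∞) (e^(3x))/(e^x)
This is an ∞/∞ indeterminate form.

Apply L'Hôpital's rule: differentiate numerator and denominator separately.
  f(x) = e^(3·x)   ⇒   f'(x) = 3·e^(3·x)
  g(x) = e^(x)   ⇒   g'(x) = e^(x)
  lim(x→∞) f'(x)/g'(x) = lim(x→∞) (3·e^(3·x))/(e^(x))
  = ∞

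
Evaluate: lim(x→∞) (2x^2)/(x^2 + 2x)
This is an ∞/∞ indeterminate form.

Apply L'Hôpital's rule: differentiate numerator and denominator separately.
  f(x) = 2·x^2   ⇒   f'(x) = 4·x
  g(x) = x^2 + 2·x   ⇒   g'(x) = 2·x + 2
  lim(x→∞) f'(x)/g'(x) = lim(x→∞) (4·x)/(2·x + 2)
  = 2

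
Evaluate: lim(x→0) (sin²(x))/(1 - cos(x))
This is a 0/0 indeterminate form.

Apply L'Hôpital's rule: differentiate numerator and denominator separately.
  f(x) = sin(x)^2   ⇒   f'(x) = 2·sin(x)·cos(x)
  g(x) = 1 - cos(x)   ⇒   g'(x) = sin(x)
  lim(x→0) f'(x)/g'(x) = lim(x→0) (2·sin(x)·cos(x))/(sin(x))
  = 2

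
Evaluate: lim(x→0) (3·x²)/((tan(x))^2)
This is a 0/0 indeterminate form.

Apply L'Hôpital's rule: differentiate numerator and denominator separately.
  f(x) = 3·x^2   ⇒   f'(x) = 6·x
  g(x) = tan(x)^2   ⇒   g'(x) = (2·tan(x)^2 + 2)·tan(x)
  lim(x→0) f'(x)/g'(x) = lim(x→0) (6·x)/((2·tan(x)^2 + 2)·tan(x))
  = 3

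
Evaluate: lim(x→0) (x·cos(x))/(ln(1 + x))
This is a 0/0 indeterminate form.

Apply L'Hôpital's rule: differentiate numerator and denominator separately.
  f(x) = x·cos(x)   ⇒   f'(x) = -x·sin(x) + cos(x)
  g(x) = ln(x + 1)   ⇒   g'(x) = 1/(x + 1)
  lim(x→0) f'(x)/g'(x) = lim(x→0) (-x·sin(x) + cos(x))/(1/(x + 1))
  = 1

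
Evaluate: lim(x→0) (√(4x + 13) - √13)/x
This is a standard limit.

Factor or rationalize the expression:
  lim(x→0) (√(4x + 13) - √13)/x = 2·sqrt(13)/13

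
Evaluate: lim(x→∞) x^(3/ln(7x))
This is an exponential indeterminate form.

For exponential indeterminate forms, take the natural log:
  Let L = lim(x→∞) x^(3/ln(7x))
  Then ln(L) = lim(x→∞) [exponent × ln(base)]
  Evaluate using L'Hôpital or standard limits, then exponentiate.
  L = e^(3)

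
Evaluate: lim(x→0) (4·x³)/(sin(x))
This is a 0/0 indeterminate form.

Apply L'Hôpital's rule: differentiate numerator and denominator separately.
  f(x) = 4·x^3   ⇒   f'(x) = 12·x^2
  g(x) = sin(x)   ⇒   g'(x) = cos(x)
  lim(x→0) f'(x)/g'(x) = lim(x→0) (12·x^2)/(cos(x))
  = 0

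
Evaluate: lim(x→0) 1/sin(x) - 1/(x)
This is an ∞-∞ indeterminate form.

Combine fractions or rationalize to convert ∞-∞ to 0/0 form:
  lim(x→0) 1/sin(x) - 1/(x) = 0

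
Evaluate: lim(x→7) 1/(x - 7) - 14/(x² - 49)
This is an ∞-∞ indeterminate form.

Combine fractions or rationalize to convert ∞-∞ to 0/0 form:
  lim(x→7) 1/(x - 7) - 14/(x² - 49) = 1/14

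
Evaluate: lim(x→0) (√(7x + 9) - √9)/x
This is a standard limit.

Factor or rationalize the expression:
  lim(x→0) (√(7x + 9) - √9)/x = 7/6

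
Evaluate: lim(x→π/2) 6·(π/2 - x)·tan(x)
This is a 0·∞ indeterminate form.

Rewrite 0·∞ as a quotient (0/0 or ∞/∞ form), then apply L'Hôpital's rule:
  lim(x→π/2) 6·(π/2 - x)·tan(x) = 6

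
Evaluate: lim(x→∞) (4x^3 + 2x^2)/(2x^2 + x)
This is an ∞/∞ indeterminate form.

Apply L'Hôpital's rule: differentiate numerator and denominator separately.
  f(x) = 4·x^3 + 2·x^2   ⇒   f'(x) = 12·x^2 + 4·x
  g(x) = 2·x^2 + x   ⇒   g'(x) = 4·x + 1
  lim(x→∞) f'(x)/g'(x) = lim(x→∞) (12·x^2 + 4·x)/(4·x + 1)
  = ∞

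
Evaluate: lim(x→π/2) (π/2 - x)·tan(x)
This is a 0·∞ indeterminate form.

Rewrite 0·∞ as a quotient (0/0 or ∞/∞ form), then apply L'Hôpital's rule:
  lim(x→π/2) (π/2 - x)·tan(x) = 1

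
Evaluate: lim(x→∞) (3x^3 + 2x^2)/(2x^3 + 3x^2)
This is an ∞/∞ indeterminate form.

Apply L'Hôpital's rule: differentiate numerator and denominator separately.
  f(x) = 3·x^3 + 2·x^2   ⇒   f'(x) = 9·x^2 + 4·x
  g(x) = 2·x^3 + 3·x^2   ⇒   g'(x) = 6·x^2 + 6·x
  lim(x→∞) f'(x)/g'(x) = lim(x→∞) (9·x^2 + 4·x)/(6·x^2 + 6·x)
  = 3/2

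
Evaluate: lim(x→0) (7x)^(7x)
This is an exponential indeterminate form.

For exponential indeterminate forms, take the natural log:
  Let L = lim(x→0) (7x)^(7x)
  Then ln(L) = lim(x→0) [exponent × ln(base)]
  Evaluate using L'Hôpital or standard limits, then exponentiate.
  L = 1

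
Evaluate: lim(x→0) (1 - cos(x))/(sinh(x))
This is a 0/0 indeterminate form.

Apply L'Hôpital's rule: differentiate numerator and denominator separately.
  f(x) = 1 - cos(x)   ⇒   f'(x) = sin(x)
  g(x) = sinh(x)   ⇒   g'(x) = cosh(x)
  lim(x→0) f'(x)/g'(x) = lim(x→0) (sin(x))/(cosh(x))
  = 0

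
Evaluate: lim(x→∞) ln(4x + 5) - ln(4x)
This is an ∞-∞ indeterminate form.

Combine fractions or rationalize to convert ∞-∞ to 0/0 form:
  lim(x→∞) ln(4x + 5) - ln(4x) = 0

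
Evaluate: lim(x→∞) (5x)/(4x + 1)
This is an ∞/∞ indeterminate form.

Apply L'Hôpital's rule: differentiate numerator and denominator separately.
  f(x) = 5·x   ⇒   f'(x) = 5
  g(x) = 4·x + 1   ⇒   g'(x) = 4
  lim(x→∞) f'(x)/g'(x) = lim(x→∞) (5)/(4)
  = 5/4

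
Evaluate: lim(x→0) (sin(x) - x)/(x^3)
This is a 0/0 indeterminate form.

Apply L'Hôpital's rule: differentiate numerator and denominator separately.
  f(x) = -x + sin(x)   ⇒   f'(x) = cos(x) - 1
  g(x) = x^3   ⇒   g'(x) = 3·x^2
  lim(x→0) f'(x)/g'(x) = lim(x→0) (cos(x) - 1)/(3·x^2)
  = -1/6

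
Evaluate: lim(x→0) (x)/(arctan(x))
This is a 0/0 indeterminate form.

Apply L'Hôpital's rule: differentiate numerator and denominator separately.
  f(x) = x   ⇒   f'(x) = 1
  g(x) = atan(x)   ⇒   g'(x) = 1/(x^2 + 1)
  lim(x→0) f'(x)/g'(x) = lim(x→0) (1)/(1/(x^2 + 1))
  = 1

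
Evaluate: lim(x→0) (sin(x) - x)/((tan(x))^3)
This is a 0/0 indeterminate form.

Apply L'Hôpital's rule: differentiate numerator and denominator separately.
  f(x) = -x + sin(x)   ⇒   f'(x) = cos(x) - 1
  g(x) = tan(x)^3   ⇒   g'(x) = (3·tan(x)^2 + 3)·tan(x)^2
  lim(x→0) f'(x)/g'(x) = lim(x→0) (cos(x) - 1)/((3·tan(x)^2 + 3)·tan(x)^2)
  = -1/6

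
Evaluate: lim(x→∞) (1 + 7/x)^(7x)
This is an exponential indeterminate form.

For exponential indeterminate forms, take the natural log:
  Let L = lim(x→∞) (1 + 7/x)^(7x)
  Then ln(L) = lim(x→∞) [exponent × ln(base)]
  Evaluate using L'Hôpital or standard limits, then exponentiate.
  L = e^(49)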